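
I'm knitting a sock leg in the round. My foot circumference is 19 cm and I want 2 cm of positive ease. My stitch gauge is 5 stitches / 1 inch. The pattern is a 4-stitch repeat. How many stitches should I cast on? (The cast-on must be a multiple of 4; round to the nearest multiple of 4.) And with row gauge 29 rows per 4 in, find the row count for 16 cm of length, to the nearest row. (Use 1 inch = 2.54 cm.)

Cast on 40 stitches; work 46 rows.

Finished = 19 + 2 = 21 cm.
21 cm × 1/2.54 = 8.27 inches.
5/1 = 5 sts per in; 8.27 × 5 = 41.34 sts.
Nearest multiple of 4 → 40.
16 cm = 6.30 inches; × 7.25 = 45.67 → 46 rows.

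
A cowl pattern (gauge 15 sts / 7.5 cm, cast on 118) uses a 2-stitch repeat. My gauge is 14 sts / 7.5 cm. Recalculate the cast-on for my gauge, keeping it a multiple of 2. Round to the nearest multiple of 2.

Cast on 110 stitches.

118 × 14 / 15 = 110.13.
Nearest multiple of 2: 110.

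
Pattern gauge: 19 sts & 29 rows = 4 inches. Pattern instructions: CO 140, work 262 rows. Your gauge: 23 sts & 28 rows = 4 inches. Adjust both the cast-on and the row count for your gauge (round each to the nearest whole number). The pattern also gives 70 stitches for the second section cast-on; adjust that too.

Stitches: 140 × 23/19 = 169.47 → 169.
Rows: 262 × 28/29 = 252.97 → 253.
second section cast-on: 70 × 23/19 = 84.74 → 85.

Cast on 169 stitches; work 253 rows; second section cast-on 85 stitches.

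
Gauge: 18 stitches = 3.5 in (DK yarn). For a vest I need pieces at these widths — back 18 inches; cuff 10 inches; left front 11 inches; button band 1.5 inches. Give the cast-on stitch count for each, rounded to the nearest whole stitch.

back 93; cuff 51; left front 57; button band 8.

Rate = 18/3.5 = 5.143 sts per in.
back: 18 × 5.143 = 92.57 → 93.
cuff: 10 × 5.143 = 51.43 → 51.
left front: 11 × 5.143 = 56.57 → 57.
button band: 1.5 × 5.143 = 7.71 → 8.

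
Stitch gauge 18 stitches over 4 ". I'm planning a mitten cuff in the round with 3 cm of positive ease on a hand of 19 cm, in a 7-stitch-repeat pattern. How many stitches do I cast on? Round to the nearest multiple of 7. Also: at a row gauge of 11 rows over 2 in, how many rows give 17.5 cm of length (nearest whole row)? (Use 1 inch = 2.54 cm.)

Finished = 19 + 3 = 22 cm.
22 cm × 1/2.54 = 8.66 inches.
18/4 = 4.5 sts per in; 8.66 × 4.5 = 38.98 sts.
Nearest multiple of 7 → 42.
17.5 cm = 6.89 inches; × 5.5 = 37.89 → 38 rows.

Cast on 42 stitches; work 38 rows.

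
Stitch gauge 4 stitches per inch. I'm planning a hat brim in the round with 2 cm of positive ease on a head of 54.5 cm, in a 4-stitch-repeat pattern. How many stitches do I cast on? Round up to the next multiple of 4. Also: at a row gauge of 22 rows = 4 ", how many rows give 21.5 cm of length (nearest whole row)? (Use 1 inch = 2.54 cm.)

Finished = 54.5 + 2 = 56.5 cm.
56.5 cm × 1/2.54 = 22.24 inches.
4/1 = 4 sts per in; 22.24 × 4 = 88.98 sts.
Next multiple of 4 → 92.
21.5 cm = 8.46 inches; × 5.5 = 46.56 → 47 rows.

Cast on 92 stitches; work 47 rows.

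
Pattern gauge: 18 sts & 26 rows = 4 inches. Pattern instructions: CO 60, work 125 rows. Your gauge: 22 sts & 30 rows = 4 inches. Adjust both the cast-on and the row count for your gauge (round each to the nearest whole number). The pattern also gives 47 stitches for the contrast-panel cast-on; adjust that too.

Stitches: 60 × 22/18 = 73.33 → 73.
Rows: 125 × 30/26 = 144.23 → 144.
contrast-panel cast-on: 47 × 22/18 = 57.44 → 57.

Cast on 73 stitches; work 144 rows; contrast-panel cast-on 57 stitches.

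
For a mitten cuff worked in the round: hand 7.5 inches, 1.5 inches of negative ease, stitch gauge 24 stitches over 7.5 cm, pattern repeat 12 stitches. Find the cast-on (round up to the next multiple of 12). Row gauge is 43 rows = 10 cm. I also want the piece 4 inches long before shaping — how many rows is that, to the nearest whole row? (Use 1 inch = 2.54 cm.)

Cast on 60 stitches; work 44 rows.

Finished = 7.5 − 1.5 = 6 inches.
6 inches × 2.54 = 15.24 cm.
24/7.5 = 3.2 sts per cm; 15.24 × 3.2 = 48.77 sts.
Next multiple of 12 → 60.
4 inches = 10.16 cm; × 4.3 = 43.69 → 44 rows.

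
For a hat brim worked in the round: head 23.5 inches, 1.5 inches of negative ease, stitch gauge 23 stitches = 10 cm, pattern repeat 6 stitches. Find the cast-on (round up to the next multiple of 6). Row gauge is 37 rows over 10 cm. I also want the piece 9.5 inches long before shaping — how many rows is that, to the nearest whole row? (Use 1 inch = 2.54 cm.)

Finished = 23.5 − 1.5 = 22 inches.
22 inches × 2.54 = 55.88 cm.
23/10 = 2.3 sts per cm; 55.88 × 2.3 = 128.52 sts.
Next multiple of 6 → 132.
9.5 inches = 24.13 cm; × 3.7 = 89.28 → 89 rows.

Cast on 132 stitches; work 89 rows.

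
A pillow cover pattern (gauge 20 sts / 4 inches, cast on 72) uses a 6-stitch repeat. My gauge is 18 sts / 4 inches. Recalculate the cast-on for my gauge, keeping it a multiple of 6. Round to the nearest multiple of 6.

72 × 18 / 20 = 64.80.
Nearest multiple of 6: 66.

66 stitches.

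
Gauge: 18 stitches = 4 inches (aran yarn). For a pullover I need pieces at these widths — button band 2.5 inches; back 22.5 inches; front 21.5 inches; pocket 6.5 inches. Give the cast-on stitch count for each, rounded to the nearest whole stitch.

button band 11; back 101; front 97; pocket 29.

Rate = 18/4 = 4.5 sts per in.
button band: 2.5 × 4.5 = 11.25 → 11.
back: 22.5 × 4.5 = 101.25 → 101.
front: 21.5 × 4.5 = 96.75 → 97.
pocket: 6.5 × 4.5 = 29.25 → 29.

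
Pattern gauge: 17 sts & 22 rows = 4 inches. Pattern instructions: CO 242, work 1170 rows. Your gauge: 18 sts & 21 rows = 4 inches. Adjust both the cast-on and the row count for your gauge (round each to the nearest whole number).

Cast on 256 stitches; work 1117 rows.

Stitches: 242 × 18/17 = 256.24 → 256.
Rows: 1170 × 21/22 = 1116.82 → 1117.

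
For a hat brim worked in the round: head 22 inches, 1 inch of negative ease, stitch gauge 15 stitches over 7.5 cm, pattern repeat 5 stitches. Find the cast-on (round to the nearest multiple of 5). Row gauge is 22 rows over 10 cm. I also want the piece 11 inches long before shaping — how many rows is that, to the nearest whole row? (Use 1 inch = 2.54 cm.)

Finished = 22 − 1 = 21 inches.
21 inches × 2.54 = 53.34 cm.
15/7.5 = 2 sts per cm; 53.34 × 2 = 106.68 sts.
Nearest multiple of 5 → 105.
11 inches = 27.94 cm; × 2.2 = 61.47 → 61 rows.

Cast on 105 stitches; work 61 rows.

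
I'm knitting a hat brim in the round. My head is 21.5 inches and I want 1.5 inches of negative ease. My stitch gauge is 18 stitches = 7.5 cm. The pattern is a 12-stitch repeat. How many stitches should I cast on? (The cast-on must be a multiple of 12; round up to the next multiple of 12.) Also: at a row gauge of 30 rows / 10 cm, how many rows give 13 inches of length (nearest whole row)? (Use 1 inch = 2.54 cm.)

Finished = 21.5 − 1.5 = 20 inches.
20 inches × 2.54 = 50.80 cm.
18/7.5 = 2.4 sts per cm; 50.80 × 2.4 = 121.92 sts.
Next multiple of 12 → 132.
13 inches = 33.02 cm; × 3 = 99.06 → 99 rows.

Cast on 132 stitches; work 99 rows.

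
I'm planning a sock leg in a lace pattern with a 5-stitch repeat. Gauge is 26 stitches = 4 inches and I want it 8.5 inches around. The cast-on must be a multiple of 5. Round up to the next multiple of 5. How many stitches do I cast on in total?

Cast on 60 stitches.

26 / 4 = 6.5 sts per inch.
8.5 × 6.5 = 55.25 sts.
Next multiple of 5: 60.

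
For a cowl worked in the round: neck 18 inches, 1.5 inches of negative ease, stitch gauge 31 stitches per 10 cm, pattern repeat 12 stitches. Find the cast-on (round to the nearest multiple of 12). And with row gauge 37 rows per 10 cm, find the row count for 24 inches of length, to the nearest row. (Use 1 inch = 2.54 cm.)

Cast on 132 stitches; work 226 rows.

Finished = 18 − 1.5 = 16.5 inches.
16.5 inches × 2.54 = 41.91 cm.
31/10 = 3.1 sts per cm; 41.91 × 3.1 = 129.92 sts.
Nearest multiple of 12 → 132.
24 inches = 60.96 cm; × 3.7 = 225.55 → 226 rows.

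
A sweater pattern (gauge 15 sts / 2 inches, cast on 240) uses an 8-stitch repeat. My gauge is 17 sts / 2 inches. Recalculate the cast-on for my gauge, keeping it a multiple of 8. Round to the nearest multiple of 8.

240 × 17 / 15 = 272.00.
Nearest multiple of 8: 272.

CO 272 sts.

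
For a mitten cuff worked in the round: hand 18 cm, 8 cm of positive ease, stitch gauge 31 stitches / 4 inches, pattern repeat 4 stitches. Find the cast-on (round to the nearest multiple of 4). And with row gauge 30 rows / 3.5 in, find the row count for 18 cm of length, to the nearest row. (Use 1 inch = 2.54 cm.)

Finished = 18 + 8 = 26 cm.
26 cm × 1/2.54 = 10.24 inches.
31/4 = 7.75 sts per in; 10.24 × 7.75 = 79.33 sts.
Nearest multiple of 4 → 80.
18 cm = 7.09 inches; × 8.571 = 60.74 → 61 rows.

Cast on 80 stitches; work 61 rows.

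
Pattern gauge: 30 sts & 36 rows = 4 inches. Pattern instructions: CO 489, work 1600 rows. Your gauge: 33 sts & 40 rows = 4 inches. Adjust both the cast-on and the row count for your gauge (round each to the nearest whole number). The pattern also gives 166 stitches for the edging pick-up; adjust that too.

Cast on 538 stitches; work 1778 rows; edging pick-up 183 stitches.

Stitches: 489 × 33/30 = 537.90 → 538.
Rows: 1600 × 40/36 = 1777.78 → 1778.
edging pick-up: 166 × 33/30 = 182.60 → 183.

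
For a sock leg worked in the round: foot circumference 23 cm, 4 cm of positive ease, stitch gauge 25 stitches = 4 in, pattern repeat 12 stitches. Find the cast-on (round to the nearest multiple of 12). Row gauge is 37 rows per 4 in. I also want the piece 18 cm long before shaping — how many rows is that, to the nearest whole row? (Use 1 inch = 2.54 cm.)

Cast on 72 stitches; work 66 rows.

Finished = 23 + 4 = 27 cm.
27 cm × 1/2.54 = 10.63 inches.
25/4 = 6.25 sts per in; 10.63 × 6.25 = 66.44 sts.
Nearest multiple of 12 → 72.
18 cm = 7.09 inches; × 9.25 = 65.55 → 66 rows.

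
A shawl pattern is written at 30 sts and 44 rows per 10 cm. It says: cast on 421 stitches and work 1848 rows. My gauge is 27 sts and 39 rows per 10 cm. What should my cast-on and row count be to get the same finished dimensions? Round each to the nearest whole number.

Stitches: 421 × 27/30 = 378.90 → 379.
Rows: 1848 × 39/44 = 1638.00 → 1638.

Cast on 379 stitches; work 1638 rows.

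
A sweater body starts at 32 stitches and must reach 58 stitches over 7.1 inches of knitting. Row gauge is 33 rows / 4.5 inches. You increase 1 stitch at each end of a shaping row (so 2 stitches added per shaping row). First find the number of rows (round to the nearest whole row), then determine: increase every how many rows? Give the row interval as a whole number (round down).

Increase every 4th row.

Rows = 7.1 × 7.333 = 52.1 → 52 rows.
Stitches to add: 26 → 13 shaping rows (at 2 st each).
52 / 13 = 4.00 → every 4 rows.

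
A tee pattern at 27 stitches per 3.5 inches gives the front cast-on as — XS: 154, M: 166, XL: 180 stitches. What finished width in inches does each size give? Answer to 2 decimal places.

27/3.5 = 7.714 sts per in.
XS: 154 / 7.714 = 19.963 → 19.96 in.
M: 166 / 7.714 = 21.519 → 21.52 in.
XL: 180 / 7.714 = 23.333 → 23.33 in.

XS 19.96 inches; M 21.52 inches; XL 23.33 inches.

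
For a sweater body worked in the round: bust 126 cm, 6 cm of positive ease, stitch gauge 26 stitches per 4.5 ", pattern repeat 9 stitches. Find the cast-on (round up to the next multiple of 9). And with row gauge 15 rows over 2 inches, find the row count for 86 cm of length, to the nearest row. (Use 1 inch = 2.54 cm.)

Finished = 126 + 6 = 132 cm.
132 cm × 1/2.54 = 51.97 inches.
26/4.5 = 5.778 sts per in; 51.97 × 5.778 = 300.26 sts.
Next multiple of 9 → 306.
86 cm = 33.86 inches; × 7.5 = 253.94 → 254 rows.

Cast on 306 stitches; work 254 rows.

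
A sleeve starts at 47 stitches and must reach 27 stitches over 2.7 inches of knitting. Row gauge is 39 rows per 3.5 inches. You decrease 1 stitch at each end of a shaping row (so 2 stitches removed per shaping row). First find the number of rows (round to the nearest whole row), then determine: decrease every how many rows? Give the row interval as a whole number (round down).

Decrease every 3rd row.

Rows = 2.7 × 11.143 = 30.1 → 30 rows.
Stitches to remove: 20 → 10 shaping rows (at 2 st each).
30 / 10 = 3.00 → every 3 rows.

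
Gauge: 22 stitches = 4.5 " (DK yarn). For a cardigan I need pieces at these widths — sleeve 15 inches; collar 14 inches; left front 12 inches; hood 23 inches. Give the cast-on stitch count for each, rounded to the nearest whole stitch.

sleeve 73; collar 68; left front 59; hood 112.

Rate = 22/4.5 = 4.889 sts per in.
sleeve: 15 × 4.889 = 73.33 → 73.
collar: 14 × 4.889 = 68.44 → 68.
left front: 12 × 4.889 = 58.67 → 59.
hood: 23 × 4.889 = 112.44 → 112.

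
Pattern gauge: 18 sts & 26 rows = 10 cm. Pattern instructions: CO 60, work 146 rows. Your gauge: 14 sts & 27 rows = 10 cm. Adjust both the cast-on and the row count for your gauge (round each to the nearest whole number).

Cast on 47 stitches; work 152 rows.

Stitches: 60 × 14/18 = 46.67 → 47.
Rows: 146 × 27/26 = 151.62 → 152.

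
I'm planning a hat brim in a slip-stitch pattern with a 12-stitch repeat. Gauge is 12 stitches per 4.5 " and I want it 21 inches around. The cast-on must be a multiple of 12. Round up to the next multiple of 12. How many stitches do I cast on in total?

12 / 4.5 = 2.667 sts per inch.
21 × 2.667 = 56.00 sts.
Next multiple of 12: 60.

CO 60 sts.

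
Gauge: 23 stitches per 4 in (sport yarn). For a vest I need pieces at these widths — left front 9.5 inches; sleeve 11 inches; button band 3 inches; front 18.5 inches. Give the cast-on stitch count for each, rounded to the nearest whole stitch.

left front 55; sleeve 63; button band 17; front 106.

Rate = 23/4 = 5.75 sts per in.
left front: 9.5 × 5.75 = 54.62 → 55.
sleeve: 11 × 5.75 = 63.25 → 63.
button band: 3 × 5.75 = 17.25 → 17.
front: 18.5 × 5.75 = 106.38 → 106.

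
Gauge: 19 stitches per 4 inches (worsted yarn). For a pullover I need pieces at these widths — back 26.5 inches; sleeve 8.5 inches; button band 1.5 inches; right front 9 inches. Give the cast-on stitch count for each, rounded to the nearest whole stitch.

Rate = 19/4 = 4.75 sts per in.
back: 26.5 × 4.75 = 125.88 → 126.
sleeve: 8.5 × 4.75 = 40.38 → 40.
button band: 1.5 × 4.75 = 7.12 → 7.
right front: 9 × 4.75 = 42.75 → 43.

back 126; sleeve 40; button band 7; right front 43.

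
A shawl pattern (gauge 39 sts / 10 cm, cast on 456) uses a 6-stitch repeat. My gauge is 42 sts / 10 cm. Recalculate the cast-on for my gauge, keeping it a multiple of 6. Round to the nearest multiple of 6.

456 × 42 / 39 = 491.08.
Nearest multiple of 6: 492.

492 stitches.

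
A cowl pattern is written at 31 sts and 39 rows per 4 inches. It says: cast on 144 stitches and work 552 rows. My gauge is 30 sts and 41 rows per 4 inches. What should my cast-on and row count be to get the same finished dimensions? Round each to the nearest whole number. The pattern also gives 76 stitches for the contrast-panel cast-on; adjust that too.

Stitches: 144 × 30/31 = 139.35 → 139.
Rows: 552 × 41/39 = 580.31 → 580.
contrast-panel cast-on: 76 × 30/31 = 73.55 → 74.

Cast on 139 stitches; work 580 rows; contrast-panel cast-on 74 stitches.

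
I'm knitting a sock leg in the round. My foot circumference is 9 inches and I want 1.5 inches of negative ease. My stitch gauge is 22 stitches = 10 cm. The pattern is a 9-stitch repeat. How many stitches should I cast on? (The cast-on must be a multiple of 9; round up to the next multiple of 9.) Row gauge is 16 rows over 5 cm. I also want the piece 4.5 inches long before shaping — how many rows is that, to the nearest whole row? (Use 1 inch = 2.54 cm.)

Finished = 9 − 1.5 = 7.5 inches.
7.5 inches × 2.54 = 19.05 cm.
22/10 = 2.2 sts per cm; 19.05 × 2.2 = 41.91 sts.
Next multiple of 9 → 45.
4.5 inches = 11.43 cm; × 3.2 = 36.58 → 37 rows.

Cast on 45 stitches; work 37 rows.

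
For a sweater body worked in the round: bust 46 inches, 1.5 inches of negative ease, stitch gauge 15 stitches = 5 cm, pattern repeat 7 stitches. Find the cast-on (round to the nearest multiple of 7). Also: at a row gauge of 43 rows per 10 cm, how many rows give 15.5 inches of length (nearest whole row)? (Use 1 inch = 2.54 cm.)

Finished = 46 − 1.5 = 44.5 inches.
44.5 inches × 2.54 = 113.03 cm.
15/5 = 3 sts per cm; 113.03 × 3 = 339.09 sts.
Nearest multiple of 7 → 336.
15.5 inches = 39.37 cm; × 4.3 = 169.29 → 169 rows.

Cast on 336 stitches; work 169 rows.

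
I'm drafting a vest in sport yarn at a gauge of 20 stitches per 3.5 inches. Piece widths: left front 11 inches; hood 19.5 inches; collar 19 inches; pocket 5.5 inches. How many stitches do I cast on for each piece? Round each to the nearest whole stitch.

left front 63; hood 111; collar 109; pocket 31.

Rate = 20/3.5 = 5.714 sts per in.
left front: 11 × 5.714 = 62.86 → 63.
hood: 19.5 × 5.714 = 111.43 → 111.
collar: 19 × 5.714 = 108.57 → 109.
pocket: 5.5 × 5.714 = 31.43 → 31.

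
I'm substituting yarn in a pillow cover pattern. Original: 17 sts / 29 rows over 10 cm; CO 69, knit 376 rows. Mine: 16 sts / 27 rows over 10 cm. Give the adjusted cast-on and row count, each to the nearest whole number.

Cast on 65 stitches; work 350 rows.

Stitches: 69 × 16/17 = 64.94 → 65.
Rows: 376 × 27/29 = 350.07 → 350.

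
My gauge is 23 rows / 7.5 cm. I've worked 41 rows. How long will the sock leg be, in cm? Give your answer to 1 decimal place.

23 rows / 7.5 cm = 3.067 rows per cm.
41 / 3.067 = 13.37 cm.

13.4 cm.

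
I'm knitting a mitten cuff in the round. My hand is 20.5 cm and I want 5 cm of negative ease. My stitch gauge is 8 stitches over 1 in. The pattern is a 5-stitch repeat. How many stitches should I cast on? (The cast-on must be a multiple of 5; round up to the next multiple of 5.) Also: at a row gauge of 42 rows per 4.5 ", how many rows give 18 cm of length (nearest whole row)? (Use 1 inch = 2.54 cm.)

Cast on 50 stitches; work 66 rows.

Finished = 20.5 − 5 = 15.5 cm.
15.5 cm × 1/2.54 = 6.10 inches.
8/1 = 8 sts per in; 6.10 × 8 = 48.82 sts.
Next multiple of 5 → 50.
18 cm = 7.09 inches; × 9.333 = 66.14 → 66 rows.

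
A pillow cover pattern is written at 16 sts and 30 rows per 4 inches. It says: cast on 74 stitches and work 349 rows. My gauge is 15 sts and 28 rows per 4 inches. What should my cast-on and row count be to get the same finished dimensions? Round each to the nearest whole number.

Stitches: 74 × 15/16 = 69.38 → 69.
Rows: 349 × 28/30 = 325.73 → 326.

Cast on 69 stitches; work 326 rows.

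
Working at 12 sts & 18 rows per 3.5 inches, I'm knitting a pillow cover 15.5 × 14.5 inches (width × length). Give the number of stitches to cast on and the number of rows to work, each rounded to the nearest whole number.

Cast on 53 stitches and work 75 rows.

Stitch gauge = 12/3.5 = 3.429 sts/in; 15.5 × 3.429 = 53.14 → 53 sts.
Row gauge = 18/3.5 = 5.143 rows/in; 14.5 × 5.143 = 74.57 → 75 rows.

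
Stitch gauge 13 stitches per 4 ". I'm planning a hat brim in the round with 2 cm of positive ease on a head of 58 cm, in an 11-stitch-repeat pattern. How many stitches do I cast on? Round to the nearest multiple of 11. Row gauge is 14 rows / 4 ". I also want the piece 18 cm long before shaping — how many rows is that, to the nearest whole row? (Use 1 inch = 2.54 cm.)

Finished = 58 + 2 = 60 cm.
60 cm × 1/2.54 = 23.62 inches.
13/4 = 3.25 sts per in; 23.62 × 3.25 = 76.77 sts.
Nearest multiple of 11 → 77.
18 cm = 7.09 inches; × 3.5 = 24.80 → 25 rows.

Cast on 77 stitches; work 25 rows.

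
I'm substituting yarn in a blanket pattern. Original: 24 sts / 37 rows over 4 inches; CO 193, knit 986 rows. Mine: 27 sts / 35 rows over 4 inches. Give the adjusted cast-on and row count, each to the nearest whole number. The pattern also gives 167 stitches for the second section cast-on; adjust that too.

Stitches: 193 × 27/24 = 217.12 → 217.
Rows: 986 × 35/37 = 932.70 → 933.
second section cast-on: 167 × 27/24 = 187.88 → 188.

Cast on 217 stitches; work 933 rows; second section cast-on 188 stitches.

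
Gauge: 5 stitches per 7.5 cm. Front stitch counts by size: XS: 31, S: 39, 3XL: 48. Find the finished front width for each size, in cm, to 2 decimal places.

5/7.5 = 0.667 sts per cm.
XS: 31 / 0.667 = 46.500 → 46.50 cm.
S: 39 / 0.667 = 58.500 → 58.50 cm.
3XL: 48 / 0.667 = 72.000 → 72.00 cm.

XS 46.50 cm; S 58.50 cm; 3XL 72.00 cm.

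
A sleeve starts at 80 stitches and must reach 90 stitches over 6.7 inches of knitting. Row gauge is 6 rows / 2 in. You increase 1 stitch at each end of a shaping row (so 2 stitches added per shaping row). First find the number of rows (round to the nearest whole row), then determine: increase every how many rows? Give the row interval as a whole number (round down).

Rows = 6.7 × 3 = 20.1 → 20 rows.
Stitches to add: 10 → 5 shaping rows (at 2 st each).
20 / 5 = 4.00 → every 4 rows.

Increase every 4th row.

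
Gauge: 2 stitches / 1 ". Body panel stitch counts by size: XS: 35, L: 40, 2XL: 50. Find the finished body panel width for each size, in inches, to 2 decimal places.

2/1 = 2 sts per in.
XS: 35 / 2 = 17.500 → 17.50 in.
L: 40 / 2 = 20.000 → 20.00 in.
2XL: 50 / 2 = 25.000 → 25.00 in.

XS 17.50 inches; L 20.00 inches; 2XL 25.00 inches.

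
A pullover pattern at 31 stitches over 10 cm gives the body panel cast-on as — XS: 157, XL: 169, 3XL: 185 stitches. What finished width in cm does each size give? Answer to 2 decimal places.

31/10 = 3.1 sts per cm.
XS: 157 / 3.1 = 50.645 → 50.65 cm.
XL: 169 / 3.1 = 54.516 → 54.52 cm.
3XL: 185 / 3.1 = 59.677 → 59.68 cm.

XS 50.65 cm; XL 54.52 cm; 3XL 59.68 cm.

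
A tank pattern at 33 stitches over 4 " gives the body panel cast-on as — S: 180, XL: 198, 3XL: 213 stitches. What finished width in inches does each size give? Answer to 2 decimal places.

33/4 = 8.25 sts per in.
S: 180 / 8.25 = 21.818 → 21.82 in.
XL: 198 / 8.25 = 24.000 → 24.00 in.
3XL: 213 / 8.25 = 25.818 → 25.82 in.

S 21.82 inches; XL 24.00 inches; 3XL 25.82 inches.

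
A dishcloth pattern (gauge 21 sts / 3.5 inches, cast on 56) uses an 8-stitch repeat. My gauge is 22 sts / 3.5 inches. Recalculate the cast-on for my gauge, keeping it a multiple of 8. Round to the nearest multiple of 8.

56 stitches.

56 × 22 / 21 = 58.67.
Nearest multiple of 8: 56.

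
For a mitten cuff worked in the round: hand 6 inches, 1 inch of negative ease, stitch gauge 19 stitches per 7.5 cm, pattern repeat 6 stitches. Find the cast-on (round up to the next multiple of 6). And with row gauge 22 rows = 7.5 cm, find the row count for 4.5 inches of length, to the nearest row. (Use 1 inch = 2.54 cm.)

Finished = 6 − 1 = 5 inches.
5 inches × 2.54 = 12.70 cm.
19/7.5 = 2.533 sts per cm; 12.70 × 2.533 = 32.17 sts.
Next multiple of 6 → 36.
4.5 inches = 11.43 cm; × 2.933 = 33.53 → 34 rows.

Cast on 36 stitches; work 34 rows.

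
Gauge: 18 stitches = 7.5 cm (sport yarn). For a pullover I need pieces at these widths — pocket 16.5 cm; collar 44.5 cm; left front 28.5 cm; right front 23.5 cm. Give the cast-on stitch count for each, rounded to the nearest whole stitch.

pocket 40; collar 107; left front 68; right front 56.

Rate = 18/7.5 = 2.4 sts per cm.
pocket: 16.5 × 2.4 = 39.60 → 40.
collar: 44.5 × 2.4 = 106.80 → 107.
left front: 28.5 × 2.4 = 68.40 → 68.
right front: 23.5 × 2.4 = 56.40 → 56.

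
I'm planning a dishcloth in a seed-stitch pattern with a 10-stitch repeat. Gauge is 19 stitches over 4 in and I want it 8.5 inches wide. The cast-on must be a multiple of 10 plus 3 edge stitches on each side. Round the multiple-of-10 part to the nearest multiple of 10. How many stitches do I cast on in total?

19 / 4 = 4.75 sts per inch.
8.5 × 4.75 = 40.38 sts.
Less 6 edge sts → 34.38 for the repeat.
Nearest multiple of 10: 30.
Add back 6 edge sts → 36.

36 stitches.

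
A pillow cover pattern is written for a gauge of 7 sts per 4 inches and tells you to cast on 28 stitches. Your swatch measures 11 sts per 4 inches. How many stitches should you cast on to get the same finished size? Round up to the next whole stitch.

Scale factor = 11 / 7 = 1.571.
28 × 11 / 7 = 44.00 sts.

44 stitches.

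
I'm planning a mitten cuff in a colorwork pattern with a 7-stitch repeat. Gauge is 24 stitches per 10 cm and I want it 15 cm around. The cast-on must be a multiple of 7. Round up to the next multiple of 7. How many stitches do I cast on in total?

CO 42 sts.

24 / 10 = 2.4 sts per cm.
15 × 2.4 = 36.00 sts.
Next multiple of 7: 42.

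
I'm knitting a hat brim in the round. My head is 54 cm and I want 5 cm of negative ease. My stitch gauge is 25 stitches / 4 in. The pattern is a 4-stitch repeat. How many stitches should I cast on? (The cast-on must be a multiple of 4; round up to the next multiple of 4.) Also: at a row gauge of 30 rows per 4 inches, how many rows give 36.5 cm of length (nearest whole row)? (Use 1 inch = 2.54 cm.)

Cast on 124 stitches; work 108 rows.

Finished = 54 − 5 = 49 cm.
49 cm × 1/2.54 = 19.29 inches.
25/4 = 6.25 sts per in; 19.29 × 6.25 = 120.57 sts.
Next multiple of 4 → 124.
36.5 cm = 14.37 inches; × 7.5 = 107.78 → 108 rows.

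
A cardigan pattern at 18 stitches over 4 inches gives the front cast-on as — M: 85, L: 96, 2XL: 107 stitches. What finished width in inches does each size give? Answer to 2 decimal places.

18/4 = 4.5 sts per in.
M: 85 / 4.5 = 18.889 → 18.89 in.
L: 96 / 4.5 = 21.333 → 21.33 in.
2XL: 107 / 4.5 = 23.778 → 23.78 in.

M 18.89 inches; L 21.33 inches; 2XL 23.78 inches.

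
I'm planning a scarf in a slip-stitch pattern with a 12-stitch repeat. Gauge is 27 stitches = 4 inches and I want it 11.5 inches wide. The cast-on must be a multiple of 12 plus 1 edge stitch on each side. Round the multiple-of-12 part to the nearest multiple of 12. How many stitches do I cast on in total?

Cast on 74 stitches.

27 / 4 = 6.75 sts per inch.
11.5 × 6.75 = 77.62 sts.
Less 2 edge sts → 75.62 for the repeat.
Nearest multiple of 12: 72.
Add back 2 edge sts → 74.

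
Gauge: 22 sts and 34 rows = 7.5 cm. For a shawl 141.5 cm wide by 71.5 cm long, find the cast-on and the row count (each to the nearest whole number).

Cast on 415 stitches and work 324 rows.

Stitch gauge = 22/7.5 = 2.933 sts/cm; 141.5 × 2.933 = 415.07 → 415 sts.
Row gauge = 34/7.5 = 4.533 rows/cm; 71.5 × 4.533 = 324.13 → 324 rows.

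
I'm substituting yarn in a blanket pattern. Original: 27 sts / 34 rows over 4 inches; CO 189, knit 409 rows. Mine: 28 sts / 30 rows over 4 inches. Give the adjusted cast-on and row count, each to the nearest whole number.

Stitches: 189 × 28/27 = 196.00 → 196.
Rows: 409 × 30/34 = 360.88 → 361.

Cast on 196 stitches; work 361 rows.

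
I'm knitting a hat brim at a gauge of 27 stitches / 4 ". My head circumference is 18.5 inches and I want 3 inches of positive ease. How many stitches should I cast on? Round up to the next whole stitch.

Finished = 18.5 + 3 = 21.5 in.
27 / 4 = 6.75 sts per inch.
21.50 × 6.75 = 145.12 sts.
→ 146 sts.

146 stitches.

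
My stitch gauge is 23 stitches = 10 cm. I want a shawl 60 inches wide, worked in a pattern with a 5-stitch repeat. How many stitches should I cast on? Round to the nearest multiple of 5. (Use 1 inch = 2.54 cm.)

Cast on 350 stitches.

60 in = 60 × 2.54 = 152.40 cm.
23 / 10 = 2.3 sts/cm.
152.40 × 2.3 = 350.52 sts.
→ 350.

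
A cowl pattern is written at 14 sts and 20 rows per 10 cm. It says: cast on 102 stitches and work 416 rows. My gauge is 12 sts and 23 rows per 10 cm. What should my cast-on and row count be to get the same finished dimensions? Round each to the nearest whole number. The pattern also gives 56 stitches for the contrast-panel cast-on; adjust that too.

Stitches: 102 × 12/14 = 87.43 → 87.
Rows: 416 × 23/20 = 478.40 → 478.
contrast-panel cast-on: 56 × 12/14 = 48.00 → 48.

Cast on 87 stitches; work 478 rows; contrast-panel cast-on 48 stitches.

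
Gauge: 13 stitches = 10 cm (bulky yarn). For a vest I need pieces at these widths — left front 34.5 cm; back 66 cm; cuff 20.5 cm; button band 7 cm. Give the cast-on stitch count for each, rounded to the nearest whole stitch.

Rate = 13/10 = 1.3 sts per cm.
left front: 34.5 × 1.3 = 44.85 → 45.
back: 66 × 1.3 = 85.80 → 86.
cuff: 20.5 × 1.3 = 26.65 → 27.
button band: 7 × 1.3 = 9.10 → 9.

left front 45; back 86; cuff 27; button band 9.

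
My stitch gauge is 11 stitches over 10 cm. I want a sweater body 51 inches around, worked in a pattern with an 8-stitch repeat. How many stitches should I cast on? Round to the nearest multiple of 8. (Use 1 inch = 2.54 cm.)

144 stitches.

51 in = 51 × 2.54 = 129.54 cm.
11 / 10 = 1.1 sts/cm.
129.54 × 1.1 = 142.49 sts.
→ 144.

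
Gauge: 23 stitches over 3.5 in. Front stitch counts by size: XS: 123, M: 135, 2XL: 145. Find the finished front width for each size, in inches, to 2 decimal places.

XS 18.72 inches; M 20.54 inches; 2XL 22.07 inches.

23/3.5 = 6.571 sts per in.
XS: 123 / 6.571 = 18.717 → 18.72 in.
M: 135 / 6.571 = 20.543 → 20.54 in.
2XL: 145 / 6.571 = 22.065 → 22.07 in.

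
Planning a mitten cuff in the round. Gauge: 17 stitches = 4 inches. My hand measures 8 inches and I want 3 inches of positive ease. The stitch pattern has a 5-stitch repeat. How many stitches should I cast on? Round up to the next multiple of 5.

Finished = 8 + 3 = 11 inches.
17 / 4 = 4.25 sts/in.
11 × 4.25 = 46.75 sts.
Next multiple of 5: 50.

50 stitches.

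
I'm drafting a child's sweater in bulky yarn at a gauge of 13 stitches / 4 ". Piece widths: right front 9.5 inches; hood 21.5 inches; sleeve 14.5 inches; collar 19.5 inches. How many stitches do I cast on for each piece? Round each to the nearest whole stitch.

Rate = 13/4 = 3.25 sts per in.
right front: 9.5 × 3.25 = 30.88 → 31.
hood: 21.5 × 3.25 = 69.88 → 70.
sleeve: 14.5 × 3.25 = 47.12 → 47.
collar: 19.5 × 3.25 = 63.38 → 63.

right front 31; hood 70; sleeve 47; collar 63.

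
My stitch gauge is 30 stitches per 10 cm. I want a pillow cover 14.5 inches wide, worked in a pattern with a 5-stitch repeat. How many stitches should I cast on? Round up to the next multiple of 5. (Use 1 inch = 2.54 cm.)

14.5 in = 14.5 × 2.54 = 36.83 cm.
30 / 10 = 3 sts/cm.
36.83 × 3 = 110.49 sts.
→ 115.

Cast on 115 stitches.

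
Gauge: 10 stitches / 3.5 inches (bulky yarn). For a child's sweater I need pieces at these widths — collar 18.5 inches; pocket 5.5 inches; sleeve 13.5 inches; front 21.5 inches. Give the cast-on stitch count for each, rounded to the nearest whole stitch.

Rate = 10/3.5 = 2.857 sts per in.
collar: 18.5 × 2.857 = 52.86 → 53.
pocket: 5.5 × 2.857 = 15.71 → 16.
sleeve: 13.5 × 2.857 = 38.57 → 39.
front: 21.5 × 2.857 = 61.43 → 61.

collar 53; pocket 16; sleeve 39; front 61.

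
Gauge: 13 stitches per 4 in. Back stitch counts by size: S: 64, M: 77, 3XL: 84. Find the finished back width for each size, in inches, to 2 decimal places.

13/4 = 3.25 sts per in.
S: 64 / 3.25 = 19.692 → 19.69 in.
M: 77 / 3.25 = 23.692 → 23.69 in.
3XL: 84 / 3.25 = 25.846 → 25.85 in.

S 19.69 inches; M 23.69 inches; 3XL 25.85 inches.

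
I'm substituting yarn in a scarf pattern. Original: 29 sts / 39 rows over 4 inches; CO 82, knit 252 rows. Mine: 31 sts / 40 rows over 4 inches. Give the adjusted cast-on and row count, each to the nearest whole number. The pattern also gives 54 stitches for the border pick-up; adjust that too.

Cast on 88 stitches; work 258 rows; border pick-up 58 stitches.

Stitches: 82 × 31/29 = 87.66 → 88.
Rows: 252 × 40/39 = 258.46 → 258.
border pick-up: 54 × 31/29 = 57.72 → 58.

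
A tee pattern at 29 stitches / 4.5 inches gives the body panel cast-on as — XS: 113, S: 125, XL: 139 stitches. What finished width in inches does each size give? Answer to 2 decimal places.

29/4.5 = 6.444 sts per in.
XS: 113 / 6.444 = 17.534 → 17.53 in.
S: 125 / 6.444 = 19.397 → 19.40 in.
XL: 139 / 6.444 = 21.569 → 21.57 in.

XS 17.53 inches; S 19.40 inches; XL 21.57 inches.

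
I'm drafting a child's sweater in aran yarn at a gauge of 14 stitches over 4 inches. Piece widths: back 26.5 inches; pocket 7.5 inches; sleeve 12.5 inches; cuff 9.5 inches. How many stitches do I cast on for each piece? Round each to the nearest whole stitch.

Rate = 14/4 = 3.5 sts per in.
back: 26.5 × 3.5 = 92.75 → 93.
pocket: 7.5 × 3.5 = 26.25 → 26.
sleeve: 12.5 × 3.5 = 43.75 → 44.
cuff: 9.5 × 3.5 = 33.25 → 33.

back 93; pocket 26; sleeve 44; cuff 33.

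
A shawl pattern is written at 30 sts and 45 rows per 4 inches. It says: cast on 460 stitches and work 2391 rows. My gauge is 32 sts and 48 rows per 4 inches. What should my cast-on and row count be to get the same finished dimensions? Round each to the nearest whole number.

Cast on 491 stitches; work 2550 rows.

Stitches: 460 × 32/30 = 490.67 → 491.
Rows: 2391 × 48/45 = 2550.40 → 2550.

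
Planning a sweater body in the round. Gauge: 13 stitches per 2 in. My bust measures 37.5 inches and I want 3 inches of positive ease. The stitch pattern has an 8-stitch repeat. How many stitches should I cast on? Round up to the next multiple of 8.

Finished = 37.5 + 3 = 40.5 inches.
13 / 2 = 6.5 sts/in.
40.5 × 6.5 = 263.25 sts.
Next multiple of 8: 264.

Cast on 264 stitches.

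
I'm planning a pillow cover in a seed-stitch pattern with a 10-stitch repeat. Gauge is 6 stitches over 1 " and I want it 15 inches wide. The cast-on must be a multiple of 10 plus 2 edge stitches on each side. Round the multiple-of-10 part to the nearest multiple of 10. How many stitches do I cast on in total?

Cast on 94 stitches.

6 / 1 = 6 sts per inch.
15 × 6 = 90.00 sts.
Less 4 edge sts → 86.00 for the repeat.
Nearest multiple of 10: 90.
Add back 4 edge sts → 94.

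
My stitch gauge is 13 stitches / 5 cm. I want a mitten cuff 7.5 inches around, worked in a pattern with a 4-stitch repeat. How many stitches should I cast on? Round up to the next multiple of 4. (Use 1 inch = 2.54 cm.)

CO 52 sts.

7.5 in = 7.5 × 2.54 = 19.05 cm.
13 / 5 = 2.6 sts/cm.
19.05 × 2.6 = 49.53 sts.
→ 52.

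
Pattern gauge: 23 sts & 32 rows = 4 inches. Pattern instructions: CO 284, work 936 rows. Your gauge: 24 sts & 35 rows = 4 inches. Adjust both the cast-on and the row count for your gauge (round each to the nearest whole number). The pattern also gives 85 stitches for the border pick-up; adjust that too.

Cast on 296 stitches; work 1024 rows; border pick-up 89 stitches.

Stitches: 284 × 24/23 = 296.35 → 296.
Rows: 936 × 35/32 = 1023.75 → 1024.
border pick-up: 85 × 24/23 = 88.70 → 89.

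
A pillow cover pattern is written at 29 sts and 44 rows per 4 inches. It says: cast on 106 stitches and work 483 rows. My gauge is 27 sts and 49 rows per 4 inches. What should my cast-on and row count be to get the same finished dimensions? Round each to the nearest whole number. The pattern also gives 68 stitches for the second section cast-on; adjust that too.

Stitches: 106 × 27/29 = 98.69 → 99.
Rows: 483 × 49/44 = 537.89 → 538.
second section cast-on: 68 × 27/29 = 63.31 → 63.

Cast on 99 stitches; work 538 rows; second section cast-on 63 stitches.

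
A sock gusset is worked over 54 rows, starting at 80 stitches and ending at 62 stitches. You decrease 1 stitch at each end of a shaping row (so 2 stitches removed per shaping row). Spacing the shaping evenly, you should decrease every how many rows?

Stitches to remove: |62 − 80| = 18.
Shaping rows needed: 18 / 2 = 9.
54 rows / 9 = every 6 rows.

Decrease every 6th row.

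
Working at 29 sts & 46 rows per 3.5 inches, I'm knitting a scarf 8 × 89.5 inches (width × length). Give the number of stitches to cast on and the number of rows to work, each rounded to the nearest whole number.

Stitch gauge = 29/3.5 = 8.286 sts/in; 8 × 8.286 = 66.29 → 66 sts.
Row gauge = 46/3.5 = 13.143 rows/in; 89.5 × 13.143 = 1176.29 → 1176 rows.

Cast on 66 stitches and work 1176 rows.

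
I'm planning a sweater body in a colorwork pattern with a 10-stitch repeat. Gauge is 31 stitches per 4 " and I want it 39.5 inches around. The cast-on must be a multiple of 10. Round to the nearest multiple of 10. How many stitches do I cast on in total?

310 stitches.

31 / 4 = 7.75 sts per inch.
39.5 × 7.75 = 306.12 sts.
Nearest multiple of 10: 310.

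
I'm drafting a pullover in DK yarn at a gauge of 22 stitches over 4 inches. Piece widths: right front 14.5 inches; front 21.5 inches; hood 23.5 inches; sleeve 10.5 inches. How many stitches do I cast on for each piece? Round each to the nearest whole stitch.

Rate = 22/4 = 5.5 sts per in.
right front: 14.5 × 5.5 = 79.75 → 80.
front: 21.5 × 5.5 = 118.25 → 118.
hood: 23.5 × 5.5 = 129.25 → 129.
sleeve: 10.5 × 5.5 = 57.75 → 58.

right front 80; front 118; hood 129; sleeve 58.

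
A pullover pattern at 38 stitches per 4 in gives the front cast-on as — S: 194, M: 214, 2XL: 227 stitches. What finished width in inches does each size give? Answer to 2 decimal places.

38/4 = 9.5 sts per in.
S: 194 / 9.5 = 20.421 → 20.42 in.
M: 214 / 9.5 = 22.526 → 22.53 in.
2XL: 227 / 9.5 = 23.895 → 23.89 in.

S 20.42 inches; M 22.53 inches; 2XL 23.89 inches.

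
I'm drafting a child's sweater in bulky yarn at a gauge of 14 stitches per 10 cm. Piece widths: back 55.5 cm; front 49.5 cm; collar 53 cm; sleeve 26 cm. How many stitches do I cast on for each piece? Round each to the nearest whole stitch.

back 78; front 69; collar 74; sleeve 36.

Rate = 14/10 = 1.4 sts per cm.
back: 55.5 × 1.4 = 77.70 → 78.
front: 49.5 × 1.4 = 69.30 → 69.
collar: 53 × 1.4 = 74.20 → 74.
sleeve: 26 × 1.4 = 36.40 → 36.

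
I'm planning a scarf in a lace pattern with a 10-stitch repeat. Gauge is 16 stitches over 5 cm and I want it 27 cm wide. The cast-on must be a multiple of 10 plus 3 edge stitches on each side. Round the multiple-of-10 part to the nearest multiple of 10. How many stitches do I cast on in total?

16 / 5 = 3.2 sts per cm.
27 × 3.2 = 86.40 sts.
Less 6 edge sts → 80.40 for the repeat.
Nearest multiple of 10: 80.
Add back 6 edge sts → 86.

CO 86 sts.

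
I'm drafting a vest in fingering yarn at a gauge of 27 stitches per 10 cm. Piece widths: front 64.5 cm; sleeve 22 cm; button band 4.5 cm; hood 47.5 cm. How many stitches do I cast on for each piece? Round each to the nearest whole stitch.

front 174; sleeve 59; button band 12; hood 128.

Rate = 27/10 = 2.7 sts per cm.
front: 64.5 × 2.7 = 174.15 → 174.
sleeve: 22 × 2.7 = 59.40 → 59.
button band: 4.5 × 2.7 = 12.15 → 12.
hood: 47.5 × 2.7 = 128.25 → 128.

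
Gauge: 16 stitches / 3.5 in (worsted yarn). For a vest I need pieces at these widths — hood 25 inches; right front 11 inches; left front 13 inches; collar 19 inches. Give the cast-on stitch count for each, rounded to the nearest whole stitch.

hood 114; right front 50; left front 59; collar 87.

Rate = 16/3.5 = 4.571 sts per in.
hood: 25 × 4.571 = 114.29 → 114.
right front: 11 × 4.571 = 50.29 → 50.
left front: 13 × 4.571 = 59.43 → 59.
collar: 19 × 4.571 = 86.86 → 87.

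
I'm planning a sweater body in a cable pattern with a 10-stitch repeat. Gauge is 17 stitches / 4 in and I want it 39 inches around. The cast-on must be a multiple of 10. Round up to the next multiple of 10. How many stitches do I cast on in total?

17 / 4 = 4.25 sts per inch.
39 × 4.25 = 165.75 sts.
Next multiple of 10: 170.

170 stitches.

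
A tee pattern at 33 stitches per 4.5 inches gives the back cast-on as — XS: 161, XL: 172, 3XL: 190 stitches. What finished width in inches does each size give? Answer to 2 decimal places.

33/4.5 = 7.333 sts per in.
XS: 161 / 7.333 = 21.955 → 21.95 in.
XL: 172 / 7.333 = 23.455 → 23.45 in.
3XL: 190 / 7.333 = 25.909 → 25.91 in.

XS 21.95 inches; XL 23.45 inches; 3XL 25.91 inches.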